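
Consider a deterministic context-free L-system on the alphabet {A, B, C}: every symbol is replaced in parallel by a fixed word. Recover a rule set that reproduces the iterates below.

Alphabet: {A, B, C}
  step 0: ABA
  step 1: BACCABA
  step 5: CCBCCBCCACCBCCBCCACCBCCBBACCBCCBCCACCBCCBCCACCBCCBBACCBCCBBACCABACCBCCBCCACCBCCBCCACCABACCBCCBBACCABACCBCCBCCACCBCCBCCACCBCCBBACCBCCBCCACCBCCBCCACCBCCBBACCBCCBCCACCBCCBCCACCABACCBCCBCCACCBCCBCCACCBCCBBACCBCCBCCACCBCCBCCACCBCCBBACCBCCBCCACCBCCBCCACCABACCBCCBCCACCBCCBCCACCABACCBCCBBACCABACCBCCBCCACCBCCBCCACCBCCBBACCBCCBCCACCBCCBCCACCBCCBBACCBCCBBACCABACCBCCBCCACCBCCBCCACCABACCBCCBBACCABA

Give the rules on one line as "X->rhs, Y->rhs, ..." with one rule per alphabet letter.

  step 0 ⇒ step 1: ABA ⇒ BA·CCA·BA
    A ↦ BA
    B ↦ CCA
    C ↦ CCB  (constrained at step 1)

A->BA, B->CCA, C->CCB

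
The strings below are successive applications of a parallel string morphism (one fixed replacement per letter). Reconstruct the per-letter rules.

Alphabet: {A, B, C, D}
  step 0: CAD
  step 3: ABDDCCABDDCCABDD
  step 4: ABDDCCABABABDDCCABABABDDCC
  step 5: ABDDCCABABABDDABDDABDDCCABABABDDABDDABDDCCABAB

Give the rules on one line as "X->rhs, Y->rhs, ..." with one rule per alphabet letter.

A->AB, B->DD, C->AB, D->C

  step 4 ⇒ step 5: ABDDCCABABABDDCCABABABDDCC ⇒ AB·DD·C·C·AB·AB·AB·DD·AB·DD·AB·DD·C·C·AB·AB·AB·DD·AB·DD·AB·DD·C·C·AB·AB
    A ↦ AB
    B ↦ DD
    C ↦ AB
    D ↦ C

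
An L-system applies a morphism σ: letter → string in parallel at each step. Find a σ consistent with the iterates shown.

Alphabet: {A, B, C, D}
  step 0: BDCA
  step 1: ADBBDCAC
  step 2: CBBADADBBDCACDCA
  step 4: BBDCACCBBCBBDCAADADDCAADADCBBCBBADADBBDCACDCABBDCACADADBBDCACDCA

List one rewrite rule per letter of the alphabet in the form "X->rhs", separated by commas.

  step 1 ⇒ step 2: ADBBDCAC ⇒ C·BB·AD·AD·BB·DCA·C·DCA
    A ↦ C
    B ↦ AD
    C ↦ DCA
    D ↦ BB

A->C, B->AD, C->DCA, D->BB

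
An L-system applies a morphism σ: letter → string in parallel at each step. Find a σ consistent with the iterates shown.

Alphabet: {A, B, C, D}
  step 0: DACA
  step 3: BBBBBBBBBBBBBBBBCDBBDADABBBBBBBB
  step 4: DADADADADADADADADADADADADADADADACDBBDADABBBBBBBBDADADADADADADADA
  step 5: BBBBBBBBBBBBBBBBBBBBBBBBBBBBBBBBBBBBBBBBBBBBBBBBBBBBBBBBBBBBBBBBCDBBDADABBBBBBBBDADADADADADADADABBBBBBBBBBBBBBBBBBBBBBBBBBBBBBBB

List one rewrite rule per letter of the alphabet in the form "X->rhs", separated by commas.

  step 4 ⇒ step 5: DADADADADADADADADADADADADADADADACDBBDADABBBBBBBBDADADADADADADADA ⇒ BB·BB·BB·BB·BB·BB·BB·BB·BB·BB·BB·BB·BB·BB·BB·BB·BB·BB·BB·BB·BB·BB·BB·BB·BB·BB·BB·BB·BB·BB·BB·BB·CD·BB·DA·DA·BB·BB·BB·BB·DA·DA·DA·DA·DA·DA·DA·DA·BB·BB·BB·BB·BB·BB·BB·BB·BB·BB·BB·BB·BB·BB·BB·BB
    A ↦ BB
    B ↦ DA
    C ↦ CD
    D ↦ BB

A->BB, B->DA, C->CD, D->BB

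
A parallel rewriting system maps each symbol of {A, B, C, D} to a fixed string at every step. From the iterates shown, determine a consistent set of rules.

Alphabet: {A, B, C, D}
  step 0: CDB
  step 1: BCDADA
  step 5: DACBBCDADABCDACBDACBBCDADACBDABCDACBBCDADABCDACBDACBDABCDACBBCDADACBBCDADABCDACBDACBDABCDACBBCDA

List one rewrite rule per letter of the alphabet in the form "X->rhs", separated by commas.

  step 0 ⇒ step 1: CDB ⇒ BC·DA·DA
    B ↦ DA
    C ↦ BC
    D ↦ DA
    A ↦ CB  (constrained at step 1)

A->CB, B->DA, C->BC, D->DA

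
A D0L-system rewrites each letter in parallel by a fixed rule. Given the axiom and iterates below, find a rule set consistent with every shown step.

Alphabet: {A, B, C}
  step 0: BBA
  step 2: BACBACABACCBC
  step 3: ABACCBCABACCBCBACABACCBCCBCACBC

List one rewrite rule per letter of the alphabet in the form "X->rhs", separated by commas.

A->BAC, B->A, C->CBC

  step 2 ⇒ step 3: BACBACABACCBC ⇒ A·BAC·CBC·A·BAC·CBC·BAC·A·BAC·CBC·CBC·A·CBC
    A ↦ BAC
    B ↦ A
    C ↦ CBC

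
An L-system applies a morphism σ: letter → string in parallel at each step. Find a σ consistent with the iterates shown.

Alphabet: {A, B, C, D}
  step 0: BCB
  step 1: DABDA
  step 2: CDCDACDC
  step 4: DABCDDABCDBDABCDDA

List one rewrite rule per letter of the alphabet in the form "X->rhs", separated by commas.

  step 1 ⇒ step 2: DABDA ⇒ CD·C·DA·CD·C
    A ↦ C
    B ↦ DA
    D ↦ CD
  step 0 ⇒ step 1: BCB ⇒ DA·B·DA
    C ↦ B

A->C, B->DA, C->B, D->CD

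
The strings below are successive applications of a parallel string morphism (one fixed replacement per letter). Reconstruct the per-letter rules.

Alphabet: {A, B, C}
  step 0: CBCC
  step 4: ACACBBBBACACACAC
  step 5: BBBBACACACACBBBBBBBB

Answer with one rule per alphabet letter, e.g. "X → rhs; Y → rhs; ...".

  step 4 ⇒ step 5: ACACBBBBACACACAC ⇒ B·B·B·B·AC·AC·AC·AC·B·B·B·B·B·B·B·B
    A ↦ B
    B ↦ AC
    C ↦ B

A->B, B->AC, C->B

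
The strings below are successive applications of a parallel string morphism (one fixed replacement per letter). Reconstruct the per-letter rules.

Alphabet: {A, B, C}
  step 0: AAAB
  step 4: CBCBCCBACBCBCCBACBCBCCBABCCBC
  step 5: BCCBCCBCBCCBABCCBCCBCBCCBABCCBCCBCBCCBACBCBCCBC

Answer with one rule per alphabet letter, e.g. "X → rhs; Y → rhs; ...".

A->BA, B->C, C->BC

  step 4 ⇒ step 5: CBCBCCBACBCBCCBACBCBCCBABCCBC ⇒ BC·C·BC·C·BC·BC·C·BA·BC·C·BC·C·BC·BC·C·BA·BC·C·BC·C·BC·BC·C·BA·C·BC·BC·C·BC
    A ↦ BA
    B ↦ C
    C ↦ BC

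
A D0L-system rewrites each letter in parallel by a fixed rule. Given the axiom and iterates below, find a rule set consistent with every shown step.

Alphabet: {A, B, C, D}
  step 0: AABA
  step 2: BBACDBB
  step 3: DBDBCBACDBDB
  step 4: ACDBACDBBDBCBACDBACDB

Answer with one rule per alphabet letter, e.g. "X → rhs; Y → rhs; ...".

  step 3 ⇒ step 4: DBDBCBACDBDB ⇒ AC·DB·AC·DB·B·DB·C·B·AC·DB·AC·DB
    A ↦ C
    B ↦ DB
    C ↦ B
    D ↦ AC

A->C, B->DB, C->B, D->AC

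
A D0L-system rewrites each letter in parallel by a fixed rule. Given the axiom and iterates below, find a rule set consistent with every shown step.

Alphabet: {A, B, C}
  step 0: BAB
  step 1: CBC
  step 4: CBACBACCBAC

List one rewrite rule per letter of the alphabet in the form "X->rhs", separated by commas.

A->B, B->C, C->AC

  step 0 ⇒ step 1: BAB ⇒ C·B·C
    A ↦ B
    B ↦ C
    C ↦ AC  (constrained at step 1)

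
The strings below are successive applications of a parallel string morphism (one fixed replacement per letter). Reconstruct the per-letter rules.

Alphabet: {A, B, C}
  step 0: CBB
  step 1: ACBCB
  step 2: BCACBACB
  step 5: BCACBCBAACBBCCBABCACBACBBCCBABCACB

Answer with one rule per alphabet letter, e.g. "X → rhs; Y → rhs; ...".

  step 1 ⇒ step 2: ACBCB ⇒ BC·A·CB·A·CB
    A ↦ BC
    B ↦ CB
    C ↦ A

A->BC, B->CB, C->A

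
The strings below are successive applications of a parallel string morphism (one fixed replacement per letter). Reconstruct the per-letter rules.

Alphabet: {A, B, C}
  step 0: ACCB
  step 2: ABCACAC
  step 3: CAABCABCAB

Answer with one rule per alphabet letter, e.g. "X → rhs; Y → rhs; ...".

A->C, B->A, C->AB

  step 2 ⇒ step 3: ABCACAC ⇒ C·A·AB·C·AB·C·AB
    A ↦ C
    B ↦ A
    C ↦ AB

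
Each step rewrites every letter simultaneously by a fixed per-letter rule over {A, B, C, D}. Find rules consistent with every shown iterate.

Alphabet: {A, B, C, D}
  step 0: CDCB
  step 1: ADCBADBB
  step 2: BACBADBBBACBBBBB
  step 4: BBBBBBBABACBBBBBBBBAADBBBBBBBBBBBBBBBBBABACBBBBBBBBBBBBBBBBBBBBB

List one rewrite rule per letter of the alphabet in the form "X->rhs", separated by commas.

A->BA, B->BB, C->AD, D->CB

  step 1 ⇒ step 2: ADCBADBB ⇒ BA·CB·AD·BB·BA·CB·BB·BB
    A ↦ BA
    B ↦ BB
    C ↦ AD
    D ↦ CB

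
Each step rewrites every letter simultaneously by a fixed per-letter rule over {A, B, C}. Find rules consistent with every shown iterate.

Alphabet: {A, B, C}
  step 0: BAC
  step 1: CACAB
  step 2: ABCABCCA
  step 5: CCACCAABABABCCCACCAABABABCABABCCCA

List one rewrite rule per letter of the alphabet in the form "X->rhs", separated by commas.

  step 1 ⇒ step 2: CACAB ⇒ AB·C·AB·C·CA
    A ↦ C
    B ↦ CA
    C ↦ AB

A->C, B->CA, C->AB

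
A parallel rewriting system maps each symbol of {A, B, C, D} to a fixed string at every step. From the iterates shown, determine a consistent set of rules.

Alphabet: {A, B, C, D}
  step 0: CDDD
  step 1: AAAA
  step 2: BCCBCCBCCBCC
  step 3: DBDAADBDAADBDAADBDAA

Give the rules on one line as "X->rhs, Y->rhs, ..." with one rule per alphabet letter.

  step 2 ⇒ step 3: BCCBCCBCCBCC ⇒ DBD·A·A·DBD·A·A·DBD·A·A·DBD·A·A
    B ↦ DBD
    C ↦ A
  step 1 ⇒ step 2: AAAA ⇒ BCC·BCC·BCC·BCC
    A ↦ BCC
  step 0 ⇒ step 1: CDDD ⇒ A·A·A·A
    D ↦ A

A->BCC, B->DBD, C->A, D->A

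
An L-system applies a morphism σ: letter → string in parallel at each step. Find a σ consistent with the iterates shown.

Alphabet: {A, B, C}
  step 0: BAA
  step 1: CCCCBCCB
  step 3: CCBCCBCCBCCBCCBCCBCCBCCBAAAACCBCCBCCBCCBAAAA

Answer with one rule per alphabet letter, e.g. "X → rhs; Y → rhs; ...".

A->CCB, B->CC, C->AA

  step 0 ⇒ step 1: BAA ⇒ CC·CCB·CCB
    A ↦ CCB
    B ↦ CC
    C ↦ AA  (constrained at step 1)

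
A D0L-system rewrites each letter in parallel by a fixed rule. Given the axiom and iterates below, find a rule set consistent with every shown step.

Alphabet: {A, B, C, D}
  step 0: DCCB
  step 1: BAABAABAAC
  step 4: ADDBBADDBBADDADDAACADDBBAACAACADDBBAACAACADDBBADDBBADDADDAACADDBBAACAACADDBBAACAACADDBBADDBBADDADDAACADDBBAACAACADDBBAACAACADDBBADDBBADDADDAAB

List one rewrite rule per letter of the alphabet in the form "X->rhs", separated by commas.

A->ADD, B->AAC, C->AAB, D->B

  step 0 ⇒ step 1: DCCB ⇒ B·AAB·AAB·AAC
    B ↦ AAC
    C ↦ AAB
    D ↦ B
    A ↦ ADD  (constrained at step 1)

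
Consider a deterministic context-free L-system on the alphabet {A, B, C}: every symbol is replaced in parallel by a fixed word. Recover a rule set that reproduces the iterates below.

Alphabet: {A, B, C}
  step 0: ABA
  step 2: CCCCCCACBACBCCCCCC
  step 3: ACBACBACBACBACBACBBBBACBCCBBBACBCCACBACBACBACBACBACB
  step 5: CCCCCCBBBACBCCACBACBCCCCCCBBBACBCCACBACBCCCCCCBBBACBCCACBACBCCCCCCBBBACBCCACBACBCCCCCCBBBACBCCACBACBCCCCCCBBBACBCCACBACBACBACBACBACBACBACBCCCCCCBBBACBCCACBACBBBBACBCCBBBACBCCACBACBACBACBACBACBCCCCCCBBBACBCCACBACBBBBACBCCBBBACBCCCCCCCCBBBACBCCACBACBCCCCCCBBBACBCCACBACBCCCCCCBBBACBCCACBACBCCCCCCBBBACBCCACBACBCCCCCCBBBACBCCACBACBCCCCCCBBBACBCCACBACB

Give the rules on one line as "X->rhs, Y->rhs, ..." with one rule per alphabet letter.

  step 2 ⇒ step 3: CCCCCCACBACBCCCCCC ⇒ ACB·ACB·ACB·ACB·ACB·ACB·BBB·ACB·CC·BBB·ACB·CC·ACB·ACB·ACB·ACB·ACB·ACB
    A ↦ BBB
    B ↦ CC
    C ↦ ACB

A->BBB, B->CC, C->ACB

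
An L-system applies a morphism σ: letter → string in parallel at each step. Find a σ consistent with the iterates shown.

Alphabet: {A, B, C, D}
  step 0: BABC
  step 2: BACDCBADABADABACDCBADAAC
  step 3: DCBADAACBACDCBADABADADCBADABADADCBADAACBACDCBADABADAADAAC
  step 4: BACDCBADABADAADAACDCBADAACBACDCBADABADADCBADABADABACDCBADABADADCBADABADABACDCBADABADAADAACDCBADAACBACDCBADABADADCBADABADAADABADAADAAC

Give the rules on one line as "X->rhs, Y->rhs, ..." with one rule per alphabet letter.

A->ADA, B->DCB, C->AC, D->B

  step 3 ⇒ step 4: DCBADAACBACDCBADABADADCBADABADADCBADAACBACDCBADABADAADAAC ⇒ B·AC·DCB·ADA·B·ADA·ADA·AC·DCB·ADA·AC·B·AC·DCB·ADA·B·ADA·DCB·ADA·B·ADA·B·AC·DCB·ADA·B·ADA·DCB·ADA·B·ADA·B·AC·DCB·ADA·B·ADA·ADA·AC·DCB·ADA·AC·B·AC·DCB·ADA·B·ADA·DCB·ADA·B·ADA·ADA·B·ADA·ADA·AC
    A ↦ ADA
    B ↦ DCB
    C ↦ AC
    D ↦ B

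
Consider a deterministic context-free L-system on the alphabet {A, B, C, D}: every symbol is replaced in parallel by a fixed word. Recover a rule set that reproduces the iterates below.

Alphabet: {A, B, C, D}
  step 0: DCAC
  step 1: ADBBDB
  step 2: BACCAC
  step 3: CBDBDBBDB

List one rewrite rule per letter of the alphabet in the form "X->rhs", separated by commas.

A->B, B->C, C->DB, D->A

  step 2 ⇒ step 3: BACCAC ⇒ C·B·DB·DB·B·DB
    A ↦ B
    B ↦ C
    C ↦ DB
  step 0 ⇒ step 1: DCAC ⇒ A·DB·B·DB
    D ↦ A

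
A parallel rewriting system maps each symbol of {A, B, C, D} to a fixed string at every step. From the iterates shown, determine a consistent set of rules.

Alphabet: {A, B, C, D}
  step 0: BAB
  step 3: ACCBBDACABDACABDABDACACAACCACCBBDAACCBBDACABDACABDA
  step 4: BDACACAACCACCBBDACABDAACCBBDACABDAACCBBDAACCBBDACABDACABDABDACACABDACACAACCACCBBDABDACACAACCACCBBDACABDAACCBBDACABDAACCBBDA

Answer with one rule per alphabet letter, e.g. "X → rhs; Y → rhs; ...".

A->BDA, B->ACC, C->CA, D->B

  step 3 ⇒ step 4: ACCBBDACABDACABDABDACACAACCACCBBDAACCBBDACABDACABDA ⇒ BDA·CA·CA·ACC·ACC·B·BDA·CA·BDA·ACC·B·BDA·CA·BDA·ACC·B·BDA·ACC·B·BDA·CA·BDA·CA·BDA·BDA·CA·CA·BDA·CA·CA·ACC·ACC·B·BDA·BDA·CA·CA·ACC·ACC·B·BDA·CA·BDA·ACC·B·BDA·CA·BDA·ACC·B·BDA
    A ↦ BDA
    B ↦ ACC
    C ↦ CA
    D ↦ B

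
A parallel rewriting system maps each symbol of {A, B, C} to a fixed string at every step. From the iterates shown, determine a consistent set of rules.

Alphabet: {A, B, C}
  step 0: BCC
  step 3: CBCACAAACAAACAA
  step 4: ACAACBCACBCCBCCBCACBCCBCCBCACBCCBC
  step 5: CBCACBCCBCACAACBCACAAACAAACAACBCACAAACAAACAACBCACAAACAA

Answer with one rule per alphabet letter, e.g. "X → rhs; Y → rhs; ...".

A->CBC, B->CA, C->A

  step 4 ⇒ step 5: ACAACBCACBCCBCCBCACBCCBCCBCACBCCBC ⇒ CBC·A·CBC·CBC·A·CA·A·CBC·A·CA·A·A·CA·A·A·CA·A·CBC·A·CA·A·A·CA·A·A·CA·A·CBC·A·CA·A·A·CA·A
    A ↦ CBC
    B ↦ CA
    C ↦ A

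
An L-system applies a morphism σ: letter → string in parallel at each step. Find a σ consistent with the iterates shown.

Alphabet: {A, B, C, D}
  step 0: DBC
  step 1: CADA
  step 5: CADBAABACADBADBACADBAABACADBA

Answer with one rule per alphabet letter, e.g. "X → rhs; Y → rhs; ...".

A->BA, B->D, C->A, D->CA

  step 0 ⇒ step 1: DBC ⇒ CA·D·A
    B ↦ D
    C ↦ A
    D ↦ CA
    A ↦ BA  (constrained at step 1)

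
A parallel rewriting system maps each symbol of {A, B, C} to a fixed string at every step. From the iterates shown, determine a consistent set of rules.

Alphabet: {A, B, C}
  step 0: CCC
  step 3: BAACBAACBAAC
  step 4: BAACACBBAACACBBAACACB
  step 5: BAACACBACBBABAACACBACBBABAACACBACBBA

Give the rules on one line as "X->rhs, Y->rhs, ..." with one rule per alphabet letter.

  step 4 ⇒ step 5: BAACACBBAACACBBAACACB ⇒ BA·AC·AC·B·AC·B·BA·BA·AC·AC·B·AC·B·BA·BA·AC·AC·B·AC·B·BA
    A ↦ AC
    B ↦ BA
    C ↦ B

A->AC, B->BA, C->B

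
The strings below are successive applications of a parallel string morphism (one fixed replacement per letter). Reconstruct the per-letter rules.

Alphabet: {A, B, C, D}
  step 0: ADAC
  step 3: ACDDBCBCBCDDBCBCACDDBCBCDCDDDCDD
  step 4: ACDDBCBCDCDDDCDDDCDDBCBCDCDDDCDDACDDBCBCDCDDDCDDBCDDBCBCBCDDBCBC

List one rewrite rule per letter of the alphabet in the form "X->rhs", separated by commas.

  step 3 ⇒ step 4: ACDDBCBCBCDDBCBCACDDBCBCDCDDDCDD ⇒ AC·DD·BC·BC·DC·DD·DC·DD·DC·DD·BC·BC·DC·DD·DC·DD·AC·DD·BC·BC·DC·DD·DC·DD·BC·DD·BC·BC·BC·DD·BC·BC
    A ↦ AC
    B ↦ DC
    C ↦ DD
    D ↦ BC

A->AC, B->DC, C->DD, D->BC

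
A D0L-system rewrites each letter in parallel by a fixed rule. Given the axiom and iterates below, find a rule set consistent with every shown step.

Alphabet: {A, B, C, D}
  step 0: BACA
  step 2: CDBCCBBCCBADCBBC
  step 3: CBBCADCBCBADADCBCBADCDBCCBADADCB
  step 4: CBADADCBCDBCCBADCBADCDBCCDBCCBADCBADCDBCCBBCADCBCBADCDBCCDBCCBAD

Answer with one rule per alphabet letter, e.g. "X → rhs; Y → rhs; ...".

  step 3 ⇒ step 4: CBBCADCBCBADADCBCBADCDBCCBADADCB ⇒ CB·AD·AD·CB·CD·BC·CB·AD·CB·AD·CD·BC·CD·BC·CB·AD·CB·AD·CD·BC·CB·BC·AD·CB·CB·AD·CD·BC·CD·BC·CB·AD
    A ↦ CD
    B ↦ AD
    C ↦ CB
    D ↦ BC

A->CD, B->AD, C->CB, D->BC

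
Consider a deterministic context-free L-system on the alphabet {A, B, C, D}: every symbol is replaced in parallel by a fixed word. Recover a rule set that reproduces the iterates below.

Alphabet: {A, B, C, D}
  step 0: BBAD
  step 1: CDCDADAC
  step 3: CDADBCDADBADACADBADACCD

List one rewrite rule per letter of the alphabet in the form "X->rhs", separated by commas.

A->AD, B->CD, C->B, D->AC

  step 0 ⇒ step 1: BBAD ⇒ CD·CD·AD·AC
    A ↦ AD
    B ↦ CD
    D ↦ AC
    C ↦ B  (constrained at step 1)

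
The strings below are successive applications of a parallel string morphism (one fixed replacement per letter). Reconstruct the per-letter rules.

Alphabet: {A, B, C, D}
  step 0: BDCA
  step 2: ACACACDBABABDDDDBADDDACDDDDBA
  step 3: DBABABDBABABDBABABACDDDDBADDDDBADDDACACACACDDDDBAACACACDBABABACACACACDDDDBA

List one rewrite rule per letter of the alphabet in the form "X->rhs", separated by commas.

  step 2 ⇒ step 3: ACACACDBABABDDDDBADDDACDDDDBA ⇒ DBA·BAB·DBA·BAB·DBA·BAB·AC·DDD·DBA·DDD·DBA·DDD·AC·AC·AC·AC·DDD·DBA·AC·AC·AC·DBA·BAB·AC·AC·AC·AC·DDD·DBA
    A ↦ DBA
    B ↦ DDD
    C ↦ BAB
    D ↦ AC

A->DBA, B->DDD, C->BAB, D->AC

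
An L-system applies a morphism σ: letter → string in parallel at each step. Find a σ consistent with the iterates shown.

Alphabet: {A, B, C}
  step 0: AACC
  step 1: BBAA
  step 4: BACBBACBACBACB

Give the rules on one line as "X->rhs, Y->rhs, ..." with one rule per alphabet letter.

  step 0 ⇒ step 1: AACC ⇒ B·B·A·A
    A ↦ B
    C ↦ A
    B ↦ CB  (constrained at step 1)

A->B, B->CB, C->A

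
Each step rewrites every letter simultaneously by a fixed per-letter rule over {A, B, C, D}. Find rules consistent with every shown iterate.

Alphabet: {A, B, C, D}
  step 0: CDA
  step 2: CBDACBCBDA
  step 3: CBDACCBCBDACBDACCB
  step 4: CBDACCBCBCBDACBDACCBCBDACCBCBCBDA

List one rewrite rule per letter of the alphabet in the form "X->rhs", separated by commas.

A->CB, B->DA, C->CB, D->C

  step 3 ⇒ step 4: CBDACCBCBDACBDACCB ⇒ CB·DA·C·CB·CB·CB·DA·CB·DA·C·CB·CB·DA·C·CB·CB·CB·DA
    A ↦ CB
    B ↦ DA
    C ↦ CB
    D ↦ C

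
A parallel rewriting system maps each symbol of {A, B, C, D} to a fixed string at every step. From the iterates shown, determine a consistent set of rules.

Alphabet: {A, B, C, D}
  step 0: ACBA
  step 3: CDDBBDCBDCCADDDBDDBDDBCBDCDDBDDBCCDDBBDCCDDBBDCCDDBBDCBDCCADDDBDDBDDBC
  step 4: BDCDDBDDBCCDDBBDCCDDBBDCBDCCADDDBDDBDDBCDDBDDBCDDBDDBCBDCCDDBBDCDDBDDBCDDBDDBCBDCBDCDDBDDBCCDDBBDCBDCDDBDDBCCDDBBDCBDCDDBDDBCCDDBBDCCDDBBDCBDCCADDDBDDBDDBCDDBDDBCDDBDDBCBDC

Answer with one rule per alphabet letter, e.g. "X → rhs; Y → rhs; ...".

A->CAD, B->C, C->BDC, D->DDB

  step 3 ⇒ step 4: CDDBBDCBDCCADDDBDDBDDBCBDCDDBDDBCCDDBBDCCDDBBDCCDDBBDCBDCCADDDBDDBDDBC ⇒ BDC·DDB·DDB·C·C·DDB·BDC·C·DDB·BDC·BDC·CAD·DDB·DDB·DDB·C·DDB·DDB·C·DDB·DDB·C·BDC·C·DDB·BDC·DDB·DDB·C·DDB·DDB·C·BDC·BDC·DDB·DDB·C·C·DDB·BDC·BDC·DDB·DDB·C·C·DDB·BDC·BDC·DDB·DDB·C·C·DDB·BDC·C·DDB·BDC·BDC·CAD·DDB·DDB·DDB·C·DDB·DDB·C·DDB·DDB·C·BDC
    A ↦ CAD
    B ↦ C
    C ↦ BDC
    D ↦ DDB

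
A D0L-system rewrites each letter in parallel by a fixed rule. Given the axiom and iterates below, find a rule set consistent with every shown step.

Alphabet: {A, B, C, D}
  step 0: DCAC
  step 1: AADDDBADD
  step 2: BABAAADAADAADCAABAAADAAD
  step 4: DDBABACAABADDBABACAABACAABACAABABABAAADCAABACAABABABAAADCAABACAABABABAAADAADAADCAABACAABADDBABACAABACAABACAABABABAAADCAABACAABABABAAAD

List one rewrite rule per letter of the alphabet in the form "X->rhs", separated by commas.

  step 1 ⇒ step 2: AADDDBADD ⇒ BA·BA·AAD·AAD·AAD·CAA·BA·AAD·AAD
    A ↦ BA
    B ↦ CAA
    D ↦ AAD
  step 0 ⇒ step 1: DCAC ⇒ AAD·DD·BA·DD
    C ↦ DD

A->BA, B->CAA, C->DD, D->AAD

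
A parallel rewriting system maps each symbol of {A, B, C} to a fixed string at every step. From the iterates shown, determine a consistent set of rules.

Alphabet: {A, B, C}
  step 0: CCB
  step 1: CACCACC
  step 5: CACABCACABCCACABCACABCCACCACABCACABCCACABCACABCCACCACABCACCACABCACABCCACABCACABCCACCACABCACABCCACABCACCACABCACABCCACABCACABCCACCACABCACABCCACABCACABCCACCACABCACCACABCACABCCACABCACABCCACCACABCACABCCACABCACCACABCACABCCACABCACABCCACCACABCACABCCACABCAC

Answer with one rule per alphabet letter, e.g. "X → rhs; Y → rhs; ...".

A->AB, B->C, C->CAC

  step 0 ⇒ step 1: CCB ⇒ CAC·CAC·C
    B ↦ C
    C ↦ CAC
    A ↦ AB  (constrained at step 1)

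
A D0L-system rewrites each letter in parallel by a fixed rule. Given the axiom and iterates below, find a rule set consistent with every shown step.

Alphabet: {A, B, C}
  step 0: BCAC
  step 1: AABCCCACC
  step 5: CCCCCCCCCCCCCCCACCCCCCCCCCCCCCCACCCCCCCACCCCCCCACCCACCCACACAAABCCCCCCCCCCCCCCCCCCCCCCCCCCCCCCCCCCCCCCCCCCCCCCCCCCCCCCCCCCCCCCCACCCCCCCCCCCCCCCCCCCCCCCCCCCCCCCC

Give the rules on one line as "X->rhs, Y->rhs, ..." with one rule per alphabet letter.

  step 0 ⇒ step 1: BCAC ⇒ AAB·CC·CA·CC
    A ↦ CA
    B ↦ AAB
    C ↦ CC

A->CA, B->AAB, C->CC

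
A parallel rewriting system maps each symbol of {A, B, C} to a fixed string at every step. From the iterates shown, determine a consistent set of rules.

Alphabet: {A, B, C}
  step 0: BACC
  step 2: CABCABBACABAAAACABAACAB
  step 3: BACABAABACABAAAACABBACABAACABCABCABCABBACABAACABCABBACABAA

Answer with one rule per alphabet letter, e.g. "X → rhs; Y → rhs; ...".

  step 2 ⇒ step 3: CABCABBACABAAAACABAACAB ⇒ BA·CAB·AA·BA·CAB·AA·AA·CAB·BA·CAB·AA·CAB·CAB·CAB·CAB·BA·CAB·AA·CAB·CAB·BA·CAB·AA
    A ↦ CAB
    B ↦ AA
    C ↦ BA

A->CAB, B->AA, C->BA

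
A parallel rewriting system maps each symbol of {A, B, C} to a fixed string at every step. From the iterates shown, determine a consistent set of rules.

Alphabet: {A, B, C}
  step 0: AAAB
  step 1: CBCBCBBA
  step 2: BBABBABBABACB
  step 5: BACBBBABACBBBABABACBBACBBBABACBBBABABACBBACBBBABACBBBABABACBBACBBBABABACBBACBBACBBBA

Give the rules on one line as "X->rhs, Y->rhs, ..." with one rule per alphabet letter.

A->CB, B->BA, C->B

  step 1 ⇒ step 2: CBCBCBBA ⇒ B·BA·B·BA·B·BA·BA·CB
    A ↦ CB
    B ↦ BA
    C ↦ B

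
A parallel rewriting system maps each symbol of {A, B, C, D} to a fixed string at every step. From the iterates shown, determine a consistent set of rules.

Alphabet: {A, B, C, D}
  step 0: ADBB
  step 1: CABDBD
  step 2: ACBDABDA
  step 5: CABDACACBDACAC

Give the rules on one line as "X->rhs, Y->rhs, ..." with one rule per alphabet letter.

  step 1 ⇒ step 2: CABDBD ⇒ A·C·BD·A·BD·A
    A ↦ C
    B ↦ BD
    C ↦ A
    D ↦ A

A->C, B->BD, C->A, D->A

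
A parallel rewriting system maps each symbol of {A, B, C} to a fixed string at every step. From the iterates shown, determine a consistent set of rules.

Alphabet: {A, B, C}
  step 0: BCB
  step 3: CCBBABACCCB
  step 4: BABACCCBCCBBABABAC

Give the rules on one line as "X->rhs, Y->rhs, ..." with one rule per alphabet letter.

A->CB, B->C, C->BA

  step 3 ⇒ step 4: CCBBABACCCB ⇒ BA·BA·C·C·CB·C·CB·BA·BA·BA·C
    A ↦ CB
    B ↦ C
    C ↦ BA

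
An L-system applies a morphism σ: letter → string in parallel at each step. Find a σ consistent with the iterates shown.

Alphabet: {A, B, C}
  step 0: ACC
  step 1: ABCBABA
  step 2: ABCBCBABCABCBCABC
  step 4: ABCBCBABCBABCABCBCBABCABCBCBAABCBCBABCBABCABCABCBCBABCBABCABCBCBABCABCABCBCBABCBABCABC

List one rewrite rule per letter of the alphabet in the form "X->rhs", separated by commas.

A->ABC, B->BC, C->BA

  step 1 ⇒ step 2: ABCBABA ⇒ ABC·BC·BA·BC·ABC·BC·ABC
    A ↦ ABC
    B ↦ BC
    C ↦ BA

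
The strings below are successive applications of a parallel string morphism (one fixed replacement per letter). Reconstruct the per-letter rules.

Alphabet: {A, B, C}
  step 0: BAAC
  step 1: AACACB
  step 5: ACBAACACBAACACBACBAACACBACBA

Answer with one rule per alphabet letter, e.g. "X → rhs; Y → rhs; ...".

A->AC, B->A, C->B

  step 0 ⇒ step 1: BAAC ⇒ A·AC·AC·B
    A ↦ AC
    B ↦ A
    C ↦ B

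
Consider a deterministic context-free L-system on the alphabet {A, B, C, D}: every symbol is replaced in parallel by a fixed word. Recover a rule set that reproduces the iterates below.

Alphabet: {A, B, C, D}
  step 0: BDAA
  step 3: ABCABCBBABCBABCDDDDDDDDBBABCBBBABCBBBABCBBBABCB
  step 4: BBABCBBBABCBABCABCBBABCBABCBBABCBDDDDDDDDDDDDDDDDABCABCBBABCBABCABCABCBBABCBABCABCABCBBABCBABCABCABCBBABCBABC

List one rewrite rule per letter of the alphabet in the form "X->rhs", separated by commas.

A->BB, B->ABC, C->B, D->DD

  step 3 ⇒ step 4: ABCABCBBABCBABCDDDDDDDDBBABCBBBABCBBBABCBBBABCB ⇒ BB·ABC·B·BB·ABC·B·ABC·ABC·BB·ABC·B·ABC·BB·ABC·B·DD·DD·DD·DD·DD·DD·DD·DD·ABC·ABC·BB·ABC·B·ABC·ABC·ABC·BB·ABC·B·ABC·ABC·ABC·BB·ABC·B·ABC·ABC·ABC·BB·ABC·B·ABC
    A ↦ BB
    B ↦ ABC
    C ↦ B
    D ↦ DD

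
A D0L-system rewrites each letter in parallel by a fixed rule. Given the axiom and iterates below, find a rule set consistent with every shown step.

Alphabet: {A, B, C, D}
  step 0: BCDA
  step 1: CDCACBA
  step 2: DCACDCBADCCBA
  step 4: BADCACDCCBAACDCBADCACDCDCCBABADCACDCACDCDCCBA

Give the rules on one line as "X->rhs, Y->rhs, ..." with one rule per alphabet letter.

A->BA, B->C, C->DC, D->AC

  step 1 ⇒ step 2: CDCACBA ⇒ DC·AC·DC·BA·DC·C·BA
    A ↦ BA
    B ↦ C
    C ↦ DC
    D ↦ AC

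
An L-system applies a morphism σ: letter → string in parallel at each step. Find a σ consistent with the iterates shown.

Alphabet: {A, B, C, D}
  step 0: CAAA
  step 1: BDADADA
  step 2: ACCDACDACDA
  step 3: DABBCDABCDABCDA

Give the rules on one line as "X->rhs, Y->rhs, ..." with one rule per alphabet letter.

  step 2 ⇒ step 3: ACCDACDACDA ⇒ DA·B·B·C·DA·B·C·DA·B·C·DA
    A ↦ DA
    C ↦ B
    D ↦ C
  step 1 ⇒ step 2: BDADADA ⇒ AC·C·DA·C·DA·C·DA
    B ↦ AC

A->DA, B->AC, C->B, D->C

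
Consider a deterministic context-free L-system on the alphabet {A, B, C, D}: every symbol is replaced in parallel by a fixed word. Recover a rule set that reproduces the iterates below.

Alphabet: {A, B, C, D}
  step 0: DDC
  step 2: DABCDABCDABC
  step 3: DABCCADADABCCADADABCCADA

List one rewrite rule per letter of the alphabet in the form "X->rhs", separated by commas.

  step 2 ⇒ step 3: DABCDABCDABC ⇒ DA·BC·CA·DA·DA·BC·CA·DA·DA·BC·CA·DA
    A ↦ BC
    B ↦ CA
    C ↦ DA
    D ↦ DA

A->BC, B->CA, C->DA, D->DA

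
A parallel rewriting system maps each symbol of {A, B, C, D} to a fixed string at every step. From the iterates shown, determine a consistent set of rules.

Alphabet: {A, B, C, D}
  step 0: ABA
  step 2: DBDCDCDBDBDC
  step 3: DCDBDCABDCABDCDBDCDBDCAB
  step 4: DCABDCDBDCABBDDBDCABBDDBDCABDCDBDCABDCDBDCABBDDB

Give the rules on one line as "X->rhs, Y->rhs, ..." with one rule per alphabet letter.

  step 3 ⇒ step 4: DCDBDCABDCABDCDBDCDBDCAB ⇒ DC·AB·DC·DB·DC·AB·BD·DB·DC·AB·BD·DB·DC·AB·DC·DB·DC·AB·DC·DB·DC·AB·BD·DB
    A ↦ BD
    B ↦ DB
    C ↦ AB
    D ↦ DC

A->BD, B->DB, C->AB, D->DC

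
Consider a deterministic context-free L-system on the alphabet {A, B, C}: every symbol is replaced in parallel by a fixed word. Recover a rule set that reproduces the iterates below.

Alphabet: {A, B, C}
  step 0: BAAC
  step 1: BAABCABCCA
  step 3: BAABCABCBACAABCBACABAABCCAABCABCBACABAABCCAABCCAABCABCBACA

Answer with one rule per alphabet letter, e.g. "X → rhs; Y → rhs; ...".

A->ABC, B->BA, C->CA

  step 0 ⇒ step 1: BAAC ⇒ BA·ABC·ABC·CA
    A ↦ ABC
    B ↦ BA
    C ↦ CA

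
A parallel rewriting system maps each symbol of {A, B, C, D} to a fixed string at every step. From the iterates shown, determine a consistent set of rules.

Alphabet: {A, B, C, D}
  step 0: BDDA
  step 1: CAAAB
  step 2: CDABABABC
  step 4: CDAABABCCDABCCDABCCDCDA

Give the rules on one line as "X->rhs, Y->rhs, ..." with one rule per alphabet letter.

A->AB, B->C, C->CD, D->A

  step 1 ⇒ step 2: CAAAB ⇒ CD·AB·AB·AB·C
    A ↦ AB
    B ↦ C
    C ↦ CD
  step 0 ⇒ step 1: BDDA ⇒ C·A·A·AB
    D ↦ A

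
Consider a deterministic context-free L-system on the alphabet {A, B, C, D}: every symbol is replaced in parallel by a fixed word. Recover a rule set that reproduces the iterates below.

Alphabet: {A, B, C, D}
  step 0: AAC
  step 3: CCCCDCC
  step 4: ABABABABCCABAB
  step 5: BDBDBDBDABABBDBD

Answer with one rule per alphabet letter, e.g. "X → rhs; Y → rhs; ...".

A->B, B->D, C->AB, D->CC

  step 4 ⇒ step 5: ABABABABCCABAB ⇒ B·D·B·D·B·D·B·D·AB·AB·B·D·B·D
    A ↦ B
    B ↦ D
    C ↦ AB
  step 3 ⇒ step 4: CCCCDCC ⇒ AB·AB·AB·AB·CC·AB·AB
    D ↦ CC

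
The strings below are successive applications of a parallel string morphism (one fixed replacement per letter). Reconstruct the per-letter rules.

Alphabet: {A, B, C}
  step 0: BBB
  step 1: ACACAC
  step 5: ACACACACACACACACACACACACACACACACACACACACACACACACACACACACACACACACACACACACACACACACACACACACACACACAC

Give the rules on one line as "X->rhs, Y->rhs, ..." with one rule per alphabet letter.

A->BBB, B->AC, C->B

  step 0 ⇒ step 1: BBB ⇒ AC·AC·AC
    B ↦ AC
    A ↦ BBB  (constrained at step 1)
    C ↦ B  (constrained at step 1)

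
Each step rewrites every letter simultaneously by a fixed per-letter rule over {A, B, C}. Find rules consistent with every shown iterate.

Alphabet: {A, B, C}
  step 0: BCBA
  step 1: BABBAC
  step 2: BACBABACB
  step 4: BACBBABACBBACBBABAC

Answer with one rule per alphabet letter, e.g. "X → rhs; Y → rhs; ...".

  step 1 ⇒ step 2: BABBAC ⇒ BA·C·BA·BA·C·B
    A ↦ C
    B ↦ BA
    C ↦ B

A->C, B->BA, C->B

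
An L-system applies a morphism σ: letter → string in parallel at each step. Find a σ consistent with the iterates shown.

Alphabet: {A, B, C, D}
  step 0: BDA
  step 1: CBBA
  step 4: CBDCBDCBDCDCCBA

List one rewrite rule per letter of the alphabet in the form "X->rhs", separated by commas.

A->BA, B->C, C->DC, D->B

  step 0 ⇒ step 1: BDA ⇒ C·B·BA
    A ↦ BA
    B ↦ C
    D ↦ B
    C ↦ DC  (constrained at step 1)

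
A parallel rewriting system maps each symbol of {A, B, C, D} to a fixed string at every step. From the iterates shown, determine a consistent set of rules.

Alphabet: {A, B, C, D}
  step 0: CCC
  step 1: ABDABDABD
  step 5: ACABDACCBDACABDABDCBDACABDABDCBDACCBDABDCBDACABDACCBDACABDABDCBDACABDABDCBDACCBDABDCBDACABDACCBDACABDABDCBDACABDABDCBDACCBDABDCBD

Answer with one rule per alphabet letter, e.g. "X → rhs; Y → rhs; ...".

  step 0 ⇒ step 1: CCC ⇒ ABD·ABD·ABD
    C ↦ ABD
    A ↦ AC  (constrained at step 1)
    B ↦ C  (constrained at step 1)
    D ↦ BD  (constrained at step 1)

A->AC, B->C, C->ABD, D->BD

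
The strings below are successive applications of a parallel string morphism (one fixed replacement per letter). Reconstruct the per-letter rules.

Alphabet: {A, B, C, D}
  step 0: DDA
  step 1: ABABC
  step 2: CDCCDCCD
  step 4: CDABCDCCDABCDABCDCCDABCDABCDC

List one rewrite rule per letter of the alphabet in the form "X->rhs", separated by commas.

  step 1 ⇒ step 2: ABABC ⇒ C·DC·C·DC·CD
    A ↦ C
    B ↦ DC
    C ↦ CD
  step 0 ⇒ step 1: DDA ⇒ AB·AB·C
    D ↦ AB

A->C, B->DC, C->CD, D->AB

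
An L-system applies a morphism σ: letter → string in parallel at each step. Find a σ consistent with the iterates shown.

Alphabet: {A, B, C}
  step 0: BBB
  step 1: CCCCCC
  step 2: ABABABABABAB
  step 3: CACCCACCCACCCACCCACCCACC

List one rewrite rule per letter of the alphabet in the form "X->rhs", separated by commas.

A->CA, B->CC, C->AB

  step 2 ⇒ step 3: ABABABABABAB ⇒ CA·CC·CA·CC·CA·CC·CA·CC·CA·CC·CA·CC
    A ↦ CA
    B ↦ CC
  step 1 ⇒ step 2: CCCCCC ⇒ AB·AB·AB·AB·AB·AB
    C ↦ AB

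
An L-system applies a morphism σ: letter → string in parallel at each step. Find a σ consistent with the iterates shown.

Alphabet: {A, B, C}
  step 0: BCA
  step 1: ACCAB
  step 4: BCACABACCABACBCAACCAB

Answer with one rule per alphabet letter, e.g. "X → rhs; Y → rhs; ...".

  step 0 ⇒ step 1: BCA ⇒ AC·CA·B
    A ↦ B
    B ↦ AC
    C ↦ CA

A->B, B->AC, C->CA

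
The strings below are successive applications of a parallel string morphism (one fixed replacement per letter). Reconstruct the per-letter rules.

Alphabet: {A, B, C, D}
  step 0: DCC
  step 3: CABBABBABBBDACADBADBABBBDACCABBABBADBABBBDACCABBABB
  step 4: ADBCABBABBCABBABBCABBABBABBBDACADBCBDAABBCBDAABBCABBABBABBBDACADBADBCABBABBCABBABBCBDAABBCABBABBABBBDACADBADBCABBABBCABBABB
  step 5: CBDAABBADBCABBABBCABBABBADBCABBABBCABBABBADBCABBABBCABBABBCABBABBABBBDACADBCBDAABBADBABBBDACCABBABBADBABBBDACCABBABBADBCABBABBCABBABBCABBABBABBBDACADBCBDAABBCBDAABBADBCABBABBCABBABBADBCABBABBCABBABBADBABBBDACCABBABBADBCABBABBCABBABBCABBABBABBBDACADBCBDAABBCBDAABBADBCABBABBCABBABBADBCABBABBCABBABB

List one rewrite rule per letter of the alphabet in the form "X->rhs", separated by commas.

  step 4 ⇒ step 5: ADBCABBABBCABBABBCABBABBABBBDACADBCBDAABBCBDAABBCABBABBABBBDACADBADBCABBABBCABBABBCBDAABBCABBABBABBBDACADBADBCABBABBCABBABB ⇒ C·BDA·ABB·ADB·C·ABB·ABB·C·ABB·ABB·ADB·C·ABB·ABB·C·ABB·ABB·ADB·C·ABB·ABB·C·ABB·ABB·C·ABB·ABB·ABB·BDA·C·ADB·C·BDA·ABB·ADB·ABB·BDA·C·C·ABB·ABB·ADB·ABB·BDA·C·C·ABB·ABB·ADB·C·ABB·ABB·C·ABB·ABB·C·ABB·ABB·ABB·BDA·C·ADB·C·BDA·ABB·C·BDA·ABB·ADB·C·ABB·ABB·C·ABB·ABB·ADB·C·ABB·ABB·C·ABB·ABB·ADB·ABB·BDA·C·C·ABB·ABB·ADB·C·ABB·ABB·C·ABB·ABB·C·ABB·ABB·ABB·BDA·C·ADB·C·BDA·ABB·C·BDA·ABB·ADB·C·ABB·ABB·C·ABB·ABB·ADB·C·ABB·ABB·C·ABB·ABB
    A ↦ C
    B ↦ ABB
    C ↦ ADB
    D ↦ BDA

A->C, B->ABB, C->ADB, D->BDA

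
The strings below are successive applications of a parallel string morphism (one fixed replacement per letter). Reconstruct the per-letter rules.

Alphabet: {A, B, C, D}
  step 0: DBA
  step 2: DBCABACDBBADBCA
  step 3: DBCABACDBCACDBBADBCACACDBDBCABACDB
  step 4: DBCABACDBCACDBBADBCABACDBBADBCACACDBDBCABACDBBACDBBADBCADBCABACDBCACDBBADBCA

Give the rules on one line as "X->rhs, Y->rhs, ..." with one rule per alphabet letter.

A->CDB, B->CA, C->BA, D->DB

  step 3 ⇒ step 4: DBCABACDBCACDBBADBCACACDBDBCABACDB ⇒ DB·CA·BA·CDB·CA·CDB·BA·DB·CA·BA·CDB·BA·DB·CA·CA·CDB·DB·CA·BA·CDB·BA·CDB·BA·DB·CA·DB·CA·BA·CDB·CA·CDB·BA·DB·CA
    A ↦ CDB
    B ↦ CA
    C ↦ BA
    D ↦ DB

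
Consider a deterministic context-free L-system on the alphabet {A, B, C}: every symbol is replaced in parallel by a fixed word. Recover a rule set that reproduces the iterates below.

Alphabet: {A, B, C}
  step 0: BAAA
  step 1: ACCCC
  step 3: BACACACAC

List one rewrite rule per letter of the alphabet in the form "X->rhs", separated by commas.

A->C, B->AC, C->B

  step 0 ⇒ step 1: BAAA ⇒ AC·C·C·C
    A ↦ C
    B ↦ AC
    C ↦ B  (constrained at step 1)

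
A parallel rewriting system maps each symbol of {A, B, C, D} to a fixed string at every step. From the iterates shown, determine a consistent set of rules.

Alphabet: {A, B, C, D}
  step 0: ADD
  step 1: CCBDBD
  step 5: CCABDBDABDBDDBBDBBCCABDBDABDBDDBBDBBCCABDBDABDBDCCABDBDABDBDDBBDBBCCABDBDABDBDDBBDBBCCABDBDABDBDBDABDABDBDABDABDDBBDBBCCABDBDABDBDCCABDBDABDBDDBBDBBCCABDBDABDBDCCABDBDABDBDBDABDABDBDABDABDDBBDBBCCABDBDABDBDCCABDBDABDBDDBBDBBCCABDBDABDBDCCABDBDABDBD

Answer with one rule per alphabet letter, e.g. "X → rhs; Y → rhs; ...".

  step 0 ⇒ step 1: ADD ⇒ CC·BD·BD
    A ↦ CC
    D ↦ BD
    B ↦ ABD  (constrained at step 1)
    C ↦ DBB  (constrained at step 1)

A->CC, B->ABD, C->DBB, D->BD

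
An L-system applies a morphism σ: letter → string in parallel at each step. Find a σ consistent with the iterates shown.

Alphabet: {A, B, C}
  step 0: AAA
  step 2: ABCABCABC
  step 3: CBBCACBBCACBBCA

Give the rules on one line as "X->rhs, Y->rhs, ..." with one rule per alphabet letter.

  step 2 ⇒ step 3: ABCABCABC ⇒ CB·BC·A·CB·BC·A·CB·BC·A
    A ↦ CB
    B ↦ BC
    C ↦ A

A->CB, B->BC, C->A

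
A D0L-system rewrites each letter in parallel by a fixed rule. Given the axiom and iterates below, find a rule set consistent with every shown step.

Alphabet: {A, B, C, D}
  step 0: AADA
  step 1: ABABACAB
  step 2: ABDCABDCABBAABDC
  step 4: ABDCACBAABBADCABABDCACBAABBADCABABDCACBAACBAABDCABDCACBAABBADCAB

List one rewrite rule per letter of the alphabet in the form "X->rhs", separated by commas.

  step 1 ⇒ step 2: ABABACAB ⇒ AB·DC·AB·DC·AB·BA·AB·DC
    A ↦ AB
    B ↦ DC
    C ↦ BA
  step 0 ⇒ step 1: AADA ⇒ AB·AB·AC·AB
    D ↦ AC

A->AB, B->DC, C->BA, D->AC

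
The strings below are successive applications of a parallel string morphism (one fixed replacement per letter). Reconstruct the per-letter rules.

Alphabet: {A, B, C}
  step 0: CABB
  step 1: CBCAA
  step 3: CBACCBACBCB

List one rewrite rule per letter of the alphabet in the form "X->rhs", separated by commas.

  step 0 ⇒ step 1: CABB ⇒ CB·C·A·A
    A ↦ C
    B ↦ A
    C ↦ CB

A->C, B->A, C->CB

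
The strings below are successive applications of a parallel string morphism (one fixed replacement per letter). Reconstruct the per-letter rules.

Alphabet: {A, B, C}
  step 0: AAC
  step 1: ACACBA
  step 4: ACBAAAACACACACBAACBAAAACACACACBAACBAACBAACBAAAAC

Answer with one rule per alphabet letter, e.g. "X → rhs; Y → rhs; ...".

A->AC, B->AA, C->BA

  step 0 ⇒ step 1: AAC ⇒ AC·AC·BA
    A ↦ AC
    C ↦ BA
    B ↦ AA  (constrained at step 1)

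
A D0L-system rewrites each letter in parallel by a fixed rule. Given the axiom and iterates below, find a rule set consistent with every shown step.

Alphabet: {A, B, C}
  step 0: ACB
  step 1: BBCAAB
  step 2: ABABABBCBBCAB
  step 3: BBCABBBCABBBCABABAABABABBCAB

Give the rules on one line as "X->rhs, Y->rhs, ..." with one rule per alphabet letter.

  step 2 ⇒ step 3: ABABABBCBBCAB ⇒ BBC·AB·BBC·AB·BBC·AB·AB·A·AB·AB·A·BBC·AB
    A ↦ BBC
    B ↦ AB
    C ↦ A

A->BBC, B->AB, C->A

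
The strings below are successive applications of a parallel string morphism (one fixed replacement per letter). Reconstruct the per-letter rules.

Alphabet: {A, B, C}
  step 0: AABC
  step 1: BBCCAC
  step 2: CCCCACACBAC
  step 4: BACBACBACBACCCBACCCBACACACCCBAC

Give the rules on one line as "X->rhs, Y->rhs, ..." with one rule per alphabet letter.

A->B, B->CC, C->AC

  step 1 ⇒ step 2: BBCCAC ⇒ CC·CC·AC·AC·B·AC
    A ↦ B
    B ↦ CC
    C ↦ AC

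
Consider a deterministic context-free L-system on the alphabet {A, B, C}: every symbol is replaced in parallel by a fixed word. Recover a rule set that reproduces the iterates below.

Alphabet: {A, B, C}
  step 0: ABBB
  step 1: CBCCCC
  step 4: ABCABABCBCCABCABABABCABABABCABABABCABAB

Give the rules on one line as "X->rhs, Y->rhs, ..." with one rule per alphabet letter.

  step 0 ⇒ step 1: ABBB ⇒ CBC·C·C·C
    A ↦ CBC
    B ↦ C
    C ↦ AB  (constrained at step 1)

A->CBC, B->C, C->AB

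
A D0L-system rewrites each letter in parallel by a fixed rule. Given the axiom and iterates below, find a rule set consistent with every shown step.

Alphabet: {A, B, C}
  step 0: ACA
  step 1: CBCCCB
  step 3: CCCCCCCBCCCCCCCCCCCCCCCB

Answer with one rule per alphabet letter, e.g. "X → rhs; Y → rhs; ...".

  step 0 ⇒ step 1: ACA ⇒ CB·CC·CB
    A ↦ CB
    C ↦ CC
    B ↦ CA  (constrained at step 1)

A->CB, B->CA, C->CC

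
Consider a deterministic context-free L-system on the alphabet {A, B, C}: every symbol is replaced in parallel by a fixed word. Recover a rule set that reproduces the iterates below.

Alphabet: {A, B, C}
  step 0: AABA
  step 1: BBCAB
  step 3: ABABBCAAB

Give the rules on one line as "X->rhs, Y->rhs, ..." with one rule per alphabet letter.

A->B, B->CA, C->A

  step 0 ⇒ step 1: AABA ⇒ B·B·CA·B
    A ↦ B
    B ↦ CA
    C ↦ A  (constrained at step 1)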